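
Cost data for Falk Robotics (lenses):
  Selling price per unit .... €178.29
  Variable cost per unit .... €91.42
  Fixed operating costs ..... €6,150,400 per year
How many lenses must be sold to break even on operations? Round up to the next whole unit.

70,801 lenses

Contribution margin per unit = €178.29 − €91.42 = €86.87.
Break-even volume = fixed costs ÷ CM per unit = €6,150,400 ÷ €86.87 = 70,800.05, so 70,801 lenses.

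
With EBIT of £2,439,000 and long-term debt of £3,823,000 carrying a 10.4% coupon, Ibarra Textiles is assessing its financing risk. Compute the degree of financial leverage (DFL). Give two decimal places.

1.19

Annual interest charges come to £397,592.00.
Degree of financial leverage = EBIT / (EBIT − interest) = £2,439,000 / £2,041,408.00 = 1.1948.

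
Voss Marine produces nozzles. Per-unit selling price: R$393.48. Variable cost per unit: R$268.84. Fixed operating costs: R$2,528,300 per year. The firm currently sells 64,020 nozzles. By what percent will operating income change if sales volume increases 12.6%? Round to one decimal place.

At 64,020 units, contribution = 64,020 × R$124.64 = R$7,979,452.80.
Operating income = contribution − fixed costs = R$7,979,452.80 − R$2,528,300 = R$5,451,152.80.
Degree of operating leverage = R$7,979,452.80 / R$5,451,152.80 = 1.4638.
So EBIT moves 1.4638 × (+12.6%) = +18.4%.

+18.4%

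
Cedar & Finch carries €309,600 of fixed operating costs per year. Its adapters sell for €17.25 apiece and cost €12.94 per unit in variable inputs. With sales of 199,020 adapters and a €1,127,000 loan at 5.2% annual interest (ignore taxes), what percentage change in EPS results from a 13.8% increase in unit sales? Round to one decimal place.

At 199,020 units, contribution = 199,020 × €4.31 = €857,776.20.
EBIT = €857,776.20 − €309,600 = €548,176.20.
After interest of €58,604.00, pre-tax earnings = €489,572.20.
DCL = total CM / (EBIT − I) = €857,776.20 / €489,572.20 = 1.7521.
EPS therefore changes by 1.7521 × (+13.8%) = +24.2%.

+24.2%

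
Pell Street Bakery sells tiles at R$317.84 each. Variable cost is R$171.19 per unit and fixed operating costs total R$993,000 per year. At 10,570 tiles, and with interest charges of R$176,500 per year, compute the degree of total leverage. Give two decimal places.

4.07

At 10,570 units, contribution = 10,570 × R$146.65 = R$1,550,090.50.
Subtracting fixed costs: EBIT = R$1,550,090.50 − R$993,000 = R$557,090.50. Interest = R$176,500.00.
DOL = R$1,550,090.50 ÷ R$557,090.50 = 2.7825; DFL = R$557,090.50 ÷ R$380,590.50 = 1.4638.
Combined leverage = 2.7825 × 1.4638 = 4.0730.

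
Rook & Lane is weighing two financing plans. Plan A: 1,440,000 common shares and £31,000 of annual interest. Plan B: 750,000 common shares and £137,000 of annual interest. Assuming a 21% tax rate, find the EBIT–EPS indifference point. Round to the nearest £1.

£252,217

Set EPS_A = EPS_B: (EBIT − £31,000)(1 − 0.21) ÷ 1,440,000 = (EBIT − £137,000)(1 − 0.21) ÷ 750,000.
Cancelling (1 − t) and cross-multiplying: 750,000·(EBIT − 31,000) = 1,440,000·(EBIT − 137,000).
Solving, EBIT = (137,000·1,440,000 − 31,000·750,000) / (1,440,000 − 750,000) = 174,030,000,000 / 690,000 = 252,217.39.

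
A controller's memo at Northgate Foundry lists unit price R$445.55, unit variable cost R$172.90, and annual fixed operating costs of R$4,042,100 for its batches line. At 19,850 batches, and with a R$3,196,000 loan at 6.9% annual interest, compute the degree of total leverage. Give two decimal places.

Contribution at this volume is 19,850 × R$272.65 = R$5,412,102.50.
Operating income = contribution − fixed costs = R$5,412,102.50 − R$4,042,100 = R$1,370,002.50. Interest = R$220,524.00, so EBIT − I = R$1,149,478.50.
Degree of total leverage = total CM / (EBIT − interest) = R$5,412,102.50 / R$1,149,478.50 = 4.7083.

4.71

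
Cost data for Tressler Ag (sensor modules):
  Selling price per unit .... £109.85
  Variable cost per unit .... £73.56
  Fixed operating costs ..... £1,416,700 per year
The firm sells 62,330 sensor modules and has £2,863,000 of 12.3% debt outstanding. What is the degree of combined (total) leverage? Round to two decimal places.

Total contribution margin = 62,330 × £36.29 = £2,261,955.70.
EBIT = £2,261,955.70 − £1,416,700 = £845,255.70. Interest = £352,149.00, so EBIT − I = £493,106.70.
Degree of total leverage = total CM / (EBIT − interest) = £2,261,955.70 / £493,106.70 = 4.5872.

4.59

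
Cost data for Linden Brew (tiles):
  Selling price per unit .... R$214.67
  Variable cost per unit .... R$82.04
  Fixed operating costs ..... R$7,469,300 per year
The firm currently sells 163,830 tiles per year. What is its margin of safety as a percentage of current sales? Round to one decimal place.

65.6%

Contribution margin per unit = R$214.67 − R$82.04 = R$132.63. Break-even units = R$7,469,300 ÷ R$132.63 = 56,316.82; break-even revenue = 56,316.82 × R$214.67 = R$12,089,532.01.
Actual sales revenue = 163,830 × R$214.67 = R$35,169,386.10.
Margin of safety = (R$35,169,386.10 − R$12,089,532.01) ÷ R$35,169,386.10 = 65.6%.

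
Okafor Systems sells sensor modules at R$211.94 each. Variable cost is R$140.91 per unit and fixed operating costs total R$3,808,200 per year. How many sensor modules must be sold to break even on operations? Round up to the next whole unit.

Each unit contributes R$211.94 − R$140.91 = R$71.03.
Units to break even: R$3,808,200 ÷ R$71.03 = 53,613.97, rounded up to 53,614.

53,614 sensor modules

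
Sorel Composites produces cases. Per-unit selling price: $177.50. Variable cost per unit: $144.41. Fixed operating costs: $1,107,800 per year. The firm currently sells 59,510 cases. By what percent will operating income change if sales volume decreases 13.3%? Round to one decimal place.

Total contribution margin = 59,510 × $33.09 = $1,969,185.90.
Operating income = contribution − fixed costs = $1,969,185.90 − $1,107,800 = $861,385.90.
So DOL = total CM / EBIT = $1,969,185.90 / $861,385.90 = 2.2861.
Operating income changes by 2.2861 × -13.3% = -30.4%.

-30.4%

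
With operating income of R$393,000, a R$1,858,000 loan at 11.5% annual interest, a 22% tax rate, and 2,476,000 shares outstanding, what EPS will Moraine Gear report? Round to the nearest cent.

Interest = R$213,670.00, so EBT = R$393,000 − R$213,670.00 = R$179,330.00.
Net income = R$179,330.00 × (1 − 0.22) = R$139,877.40.
Per share: R$139,877.40 / 2,476,000 shares = R$0.06.

R$0.06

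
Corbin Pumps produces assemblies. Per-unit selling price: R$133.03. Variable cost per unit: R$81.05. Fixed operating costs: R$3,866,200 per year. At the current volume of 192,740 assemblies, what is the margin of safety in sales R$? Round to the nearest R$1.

Contribution margin per unit = R$133.03 − R$81.05 = R$51.98. Break-even units = R$3,866,200 ÷ R$51.98 = 74,378.61; break-even revenue = 74,378.61 × R$133.03 = R$9,894,586.11.
Actual sales revenue = 192,740 × R$133.03 = R$25,640,202.20.
Margin of safety = R$25,640,202.20 − R$9,894,586.11 = R$15,745,616.

R$15,745,616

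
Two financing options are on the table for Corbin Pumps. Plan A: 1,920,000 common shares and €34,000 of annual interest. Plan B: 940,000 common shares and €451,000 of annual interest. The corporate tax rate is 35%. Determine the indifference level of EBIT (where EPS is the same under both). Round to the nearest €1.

Set EPS_A = EPS_B: (EBIT − €34,000)(1 − 0.35) ÷ 1,920,000 = (EBIT − €451,000)(1 − 0.35) ÷ 940,000.
The (1 − t) factor cancels: (EBIT − 34,000) × 940,000 = (EBIT − 451,000) × 1,920,000.
EBIT × (1,920,000 − 940,000) = 451,000 × 1,920,000 − 34,000 × 940,000 = 833,960,000,000, so EBIT = 833,960,000,000 ÷ 980,000 = 850,979.59.

€850,980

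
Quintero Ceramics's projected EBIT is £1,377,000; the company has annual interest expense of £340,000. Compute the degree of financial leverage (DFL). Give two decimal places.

1.33

Annual interest charges come to £340,000.00.
DFL = EBIT ÷ (EBIT − I) = £1,377,000 ÷ (£1,377,000 − £340,000.00) = £1,377,000 ÷ £1,037,000.00 = 1.3279.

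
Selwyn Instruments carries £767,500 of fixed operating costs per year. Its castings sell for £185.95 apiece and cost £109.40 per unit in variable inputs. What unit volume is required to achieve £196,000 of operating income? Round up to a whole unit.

Unit CM = price − variable cost = £185.95 − £109.40 = £76.55.
Units = (FC + target) / CM = (£767,500 + £196,000) / £76.55 = 12,586.54, so 12,587 castings.

12,587 castings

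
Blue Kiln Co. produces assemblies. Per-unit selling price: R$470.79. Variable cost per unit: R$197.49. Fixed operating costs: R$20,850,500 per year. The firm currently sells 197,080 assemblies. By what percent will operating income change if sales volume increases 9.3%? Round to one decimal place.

+15.2%

Total contribution margin = 197,080 × R$273.30 = R$53,861,964.00.
Operating income = contribution − fixed costs = R$53,861,964.00 − R$20,850,500 = R$33,011,464.00.
So DOL = total CM / EBIT = R$53,861,964.00 / R$33,011,464.00 = 1.6316.
%ΔEBIT = DOL × %ΔSales = 1.6316 × +9.3% = +15.2%.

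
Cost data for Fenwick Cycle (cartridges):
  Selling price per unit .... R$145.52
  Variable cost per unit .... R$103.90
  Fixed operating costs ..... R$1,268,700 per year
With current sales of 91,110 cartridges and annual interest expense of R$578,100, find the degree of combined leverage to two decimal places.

Contribution at this volume is 91,110 × R$41.62 = R$3,791,998.20.
Subtracting fixed costs: EBIT = R$3,791,998.20 − R$1,268,700 = R$2,523,298.20. Interest = R$578,100.00, so EBIT − I = R$1,945,198.20.
DCL = contribution ÷ (EBIT − I) = R$3,791,998.20 ÷ R$1,945,198.20 = 1.9494.

1.95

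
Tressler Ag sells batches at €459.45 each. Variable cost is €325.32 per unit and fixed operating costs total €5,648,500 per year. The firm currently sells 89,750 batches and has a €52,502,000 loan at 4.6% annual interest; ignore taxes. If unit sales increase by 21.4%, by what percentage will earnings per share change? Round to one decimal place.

+64.8%

Contribution at this volume is 89,750 × €134.13 = €12,038,167.50.
Operating income = contribution − fixed costs = €12,038,167.50 − €5,648,500 = €6,389,667.50.
After interest of €2,415,092.00, pre-tax earnings = €3,974,575.50.
DCL = total CM / (EBIT − I) = €12,038,167.50 / €3,974,575.50 = 3.0288.
EPS therefore changes by 3.0288 × (+21.4%) = +64.8%.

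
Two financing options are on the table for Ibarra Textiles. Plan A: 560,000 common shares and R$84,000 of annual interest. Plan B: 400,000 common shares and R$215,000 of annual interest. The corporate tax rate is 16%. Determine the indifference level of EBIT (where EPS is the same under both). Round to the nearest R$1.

Set EPS_A = EPS_B: (EBIT − R$84,000)(1 − 0.16) ÷ 560,000 = (EBIT − R$215,000)(1 − 0.16) ÷ 400,000.
The (1 − t) factor cancels: (EBIT − 84,000) × 400,000 = (EBIT − 215,000) × 560,000.
EBIT × (560,000 − 400,000) = 215,000 × 560,000 − 84,000 × 400,000 = 86,800,000,000, so EBIT = 86,800,000,000 ÷ 160,000 = 542,500.00.

R$542,500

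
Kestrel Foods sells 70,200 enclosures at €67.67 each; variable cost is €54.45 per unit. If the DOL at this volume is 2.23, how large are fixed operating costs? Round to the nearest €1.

€511,881

Total contribution margin = 70,200 × €13.22 = €928,044.00.
Since DOL = CM ÷ EBIT, EBIT = €928,044.00 ÷ 2.23 = €416,163.23.
Fixed costs = CM − EBIT = €928,044.00 − €416,163.23 = €511,881.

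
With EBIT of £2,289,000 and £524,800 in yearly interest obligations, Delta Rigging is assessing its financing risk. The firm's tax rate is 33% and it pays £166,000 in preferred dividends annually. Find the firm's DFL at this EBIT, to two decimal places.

1.51

Annual interest charges come to £524,800.00.
Pre-tax preferred-dividend burden = £166,000 ÷ (1 − 0.33) = £247,761.19.
DFL = EBIT ÷ [EBIT − I − D_p/(1−t)] = £2,289,000 ÷ [£2,289,000 − £524,800.00 − £247,761.19] = £2,289,000 ÷ £1,516,438.81 = 1.5095.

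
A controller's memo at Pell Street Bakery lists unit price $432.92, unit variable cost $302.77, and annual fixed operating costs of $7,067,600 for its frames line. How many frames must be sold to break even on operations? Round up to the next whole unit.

Unit CM = price − variable cost = $432.92 − $302.77 = $130.15.
Break-even volume = fixed costs ÷ CM per unit = $7,067,600 ÷ $130.15 = 54,303.50, so 54,304 frames.

54,304 frames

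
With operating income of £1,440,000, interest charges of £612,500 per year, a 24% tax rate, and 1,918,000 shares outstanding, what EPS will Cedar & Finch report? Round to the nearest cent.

£0.33

Interest = £612,500.00, so EBT = £1,440,000 − £612,500.00 = £827,500.00.
After tax at 24%: net income = £827,500.00 × 0.76 = £628,900.00.
Per share: £628,900.00 / 1,918,000 shares = £0.33.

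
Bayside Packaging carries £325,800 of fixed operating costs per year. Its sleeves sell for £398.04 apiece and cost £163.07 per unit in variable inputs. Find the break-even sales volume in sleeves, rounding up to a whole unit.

Unit CM = price − variable cost = £398.04 − £163.07 = £234.97.
Break-even volume = fixed costs ÷ CM per unit = £325,800 ÷ £234.97 = 1,386.56, so 1,387 sleeves.

1,387 sleeves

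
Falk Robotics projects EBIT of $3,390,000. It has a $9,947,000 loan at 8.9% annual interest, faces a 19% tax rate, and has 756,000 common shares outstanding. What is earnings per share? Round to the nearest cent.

$2.68

Interest = $885,283.00, so EBT = $3,390,000 − $885,283.00 = $2,504,717.00.
Net income = $2,504,717.00 × (1 − 0.19) = $2,028,820.77.
EPS = $2,028,820.77 ÷ 756,000 = $2.68.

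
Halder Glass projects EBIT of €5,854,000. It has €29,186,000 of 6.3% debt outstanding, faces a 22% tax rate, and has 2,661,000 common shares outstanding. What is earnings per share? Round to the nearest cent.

€1.18

Pre-tax income = €5,854,000 − €1,838,718.00 = €4,015,282.00.
After tax at 22%: net income = €4,015,282.00 × 0.78 = €3,131,919.96.
EPS = €3,131,919.96 ÷ 2,661,000 = €1.18.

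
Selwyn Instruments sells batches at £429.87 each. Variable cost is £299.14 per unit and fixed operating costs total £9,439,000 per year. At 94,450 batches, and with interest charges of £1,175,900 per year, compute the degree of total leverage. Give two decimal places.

7.13

Contribution at this volume is 94,450 × £130.73 = £12,347,448.50.
Subtracting fixed costs: EBIT = £12,347,448.50 − £9,439,000 = £2,908,448.50. Interest = £1,175,900.00.
DOL = £12,347,448.50 ÷ £2,908,448.50 = 4.2454; DFL = £2,908,448.50 ÷ £1,732,548.50 = 1.6787.
Combined leverage = 4.2454 × 1.6787 = 7.1268.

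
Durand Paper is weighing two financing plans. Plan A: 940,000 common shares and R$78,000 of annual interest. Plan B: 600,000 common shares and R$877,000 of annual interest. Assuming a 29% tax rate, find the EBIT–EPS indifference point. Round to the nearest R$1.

Set EPS_A = EPS_B: (EBIT − R$78,000)(1 − 0.29) ÷ 940,000 = (EBIT − R$877,000)(1 − 0.29) ÷ 600,000.
Cancelling (1 − t) and cross-multiplying: 600,000·(EBIT − 78,000) = 940,000·(EBIT − 877,000).
EBIT × (940,000 − 600,000) = 877,000 × 940,000 − 78,000 × 600,000 = 777,580,000,000, so EBIT = 777,580,000,000 ÷ 340,000 = 2,287,000.00.

R$2,287,000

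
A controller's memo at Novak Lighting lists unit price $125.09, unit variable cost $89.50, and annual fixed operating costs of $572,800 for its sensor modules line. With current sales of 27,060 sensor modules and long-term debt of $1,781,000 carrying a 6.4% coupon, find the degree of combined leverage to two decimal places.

Contribution at this volume is 27,060 × $35.59 = $963,065.40.
Subtracting fixed costs: EBIT = $963,065.40 − $572,800 = $390,265.40. Interest = $113,984.00, so EBIT − I = $276,281.40.
Degree of total leverage = total CM / (EBIT − interest) = $963,065.40 / $276,281.40 = 3.4858.

3.49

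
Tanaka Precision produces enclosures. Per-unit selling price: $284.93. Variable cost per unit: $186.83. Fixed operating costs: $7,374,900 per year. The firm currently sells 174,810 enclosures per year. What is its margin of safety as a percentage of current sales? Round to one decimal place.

Unit CM = price − variable cost = $284.93 − $186.83 = $98.10. Break-even units = $7,374,900 ÷ $98.10 = 75,177.37; break-even revenue = 75,177.37 × $284.93 = $21,420,288.04.
Current sales = 174,810 × $284.93 = $49,808,613.30.
Margin of safety = ($49,808,613.30 − $21,420,288.04) ÷ $49,808,613.30 = 57.0%.

57.0%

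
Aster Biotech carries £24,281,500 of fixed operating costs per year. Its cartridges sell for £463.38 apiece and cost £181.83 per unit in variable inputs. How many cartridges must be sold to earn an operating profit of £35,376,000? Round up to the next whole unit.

Contribution margin per unit = £463.38 − £181.83 = £281.55.
Units = (FC + target) / CM = (£24,281,500 + £35,376,000) / £281.55 = 211,889.54, so 211,890 cartridges.

211,890 cartridges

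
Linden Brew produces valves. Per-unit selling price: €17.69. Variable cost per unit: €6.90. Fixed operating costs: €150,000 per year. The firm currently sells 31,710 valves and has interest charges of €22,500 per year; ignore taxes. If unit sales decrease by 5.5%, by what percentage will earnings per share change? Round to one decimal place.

-11.1%

At 31,710 units, contribution = 31,710 × €10.79 = €342,150.90.
Subtracting fixed costs: EBIT = €342,150.90 − €150,000 = €192,150.90.
After interest of €22,500.00, pre-tax earnings = €169,650.90.
Degree of combined leverage = contribution ÷ (EBIT − I) = €342,150.90 ÷ €169,650.90 = 2.0168.
EPS therefore changes by 2.0168 × (-5.5%) = -11.1%.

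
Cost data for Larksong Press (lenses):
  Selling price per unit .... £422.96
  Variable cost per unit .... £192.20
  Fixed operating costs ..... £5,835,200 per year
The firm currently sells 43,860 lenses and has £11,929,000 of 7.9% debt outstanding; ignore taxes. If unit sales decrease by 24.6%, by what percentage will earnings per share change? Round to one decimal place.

-74.5%

At 43,860 units, contribution = 43,860 × £230.76 = £10,121,133.60.
Subtracting fixed costs: EBIT = £10,121,133.60 − £5,835,200 = £4,285,933.60.
After interest of £942,391.00, pre-tax earnings = £3,343,542.60.
DCL = total CM / (EBIT − I) = £10,121,133.60 / £3,343,542.60 = 3.0271.
%ΔEPS = DCL × %ΔSales = 3.0271 × -24.6% = -74.5%.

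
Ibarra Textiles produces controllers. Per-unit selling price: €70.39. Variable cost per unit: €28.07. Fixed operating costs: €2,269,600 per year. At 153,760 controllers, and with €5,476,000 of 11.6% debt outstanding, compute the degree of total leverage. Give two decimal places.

1.81

Contribution at this volume is 153,760 × €42.32 = €6,507,123.20.
Subtracting fixed costs: EBIT = €6,507,123.20 − €2,269,600 = €4,237,523.20. Interest = €635,216.00, so EBIT − I = €3,602,307.20.
Degree of total leverage = total CM / (EBIT − interest) = €6,507,123.20 / €3,602,307.20 = 1.8064.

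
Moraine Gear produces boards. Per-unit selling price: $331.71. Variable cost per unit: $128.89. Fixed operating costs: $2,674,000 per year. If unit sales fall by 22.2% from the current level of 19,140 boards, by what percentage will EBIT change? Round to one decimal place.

At 19,140 units, contribution = 19,140 × $202.82 = $3,881,974.80.
EBIT = $3,881,974.80 − $2,674,000 = $1,207,974.80.
Degree of operating leverage = $3,881,974.80 / $1,207,974.80 = 3.2136.
So EBIT moves 3.2136 × (-22.2%) = -71.3%.

-71.3%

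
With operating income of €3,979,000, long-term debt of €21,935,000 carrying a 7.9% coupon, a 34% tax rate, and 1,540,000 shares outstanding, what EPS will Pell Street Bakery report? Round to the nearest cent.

€0.96

Interest = €1,732,865.00, so EBT = €3,979,000 − €1,732,865.00 = €2,246,135.00.
After tax at 34%: net income = €2,246,135.00 × 0.66 = €1,482,449.10.
Per share: €1,482,449.10 / 1,540,000 shares = €0.96.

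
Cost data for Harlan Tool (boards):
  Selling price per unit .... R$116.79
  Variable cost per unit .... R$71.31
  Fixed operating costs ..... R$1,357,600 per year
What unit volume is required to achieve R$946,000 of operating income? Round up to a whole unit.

Each unit contributes R$116.79 − R$71.31 = R$45.48.
Need Q such that Q × R$45.48 − R$1,357,600 = R$946,000, i.e. Q = R$2,303,600 / R$45.48 = 50,650.84 → 50,651.

50,651 boards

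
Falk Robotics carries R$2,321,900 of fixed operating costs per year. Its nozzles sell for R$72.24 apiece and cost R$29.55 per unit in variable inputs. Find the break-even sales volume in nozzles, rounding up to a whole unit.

Unit CM = price − variable cost = R$72.24 − R$29.55 = R$42.69.
Break-even Q = R$2,321,900 / R$42.69 = 54,389.79 → 54,390 nozzles.

54,390 nozzles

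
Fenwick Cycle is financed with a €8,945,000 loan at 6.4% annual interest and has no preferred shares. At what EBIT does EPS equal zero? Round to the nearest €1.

€572,480

Annual interest = 6.4% × €8,945,000 = €572,480.00.
Without preferred stock the financial break-even is simply EBIT = interest = €572,480.00.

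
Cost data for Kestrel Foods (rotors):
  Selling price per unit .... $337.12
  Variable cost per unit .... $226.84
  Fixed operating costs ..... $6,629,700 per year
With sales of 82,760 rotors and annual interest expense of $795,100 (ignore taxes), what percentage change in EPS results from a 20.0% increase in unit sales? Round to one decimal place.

Contribution at this volume is 82,760 × $110.28 = $9,126,772.80.
Operating income = contribution − fixed costs = $9,126,772.80 − $6,629,700 = $2,497,072.80.
After interest of $795,100.00, pre-tax earnings = $1,701,972.80.
Degree of combined leverage = contribution ÷ (EBIT − I) = $9,126,772.80 ÷ $1,701,972.80 = 5.3625.
EPS therefore changes by 5.3625 × (+20.0%) = +107.2%.

+107.2%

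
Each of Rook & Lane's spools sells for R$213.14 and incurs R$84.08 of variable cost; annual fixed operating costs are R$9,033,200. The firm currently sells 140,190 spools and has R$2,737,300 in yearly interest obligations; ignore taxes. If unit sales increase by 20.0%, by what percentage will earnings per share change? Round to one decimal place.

Total contribution margin = 140,190 × R$129.06 = R$18,092,921.40.
Operating income = contribution − fixed costs = R$18,092,921.40 − R$9,033,200 = R$9,059,721.40.
Interest = R$2,737,300.00, so EBIT − I = R$6,322,421.40.
Degree of combined leverage = contribution ÷ (EBIT − I) = R$18,092,921.40 ÷ R$6,322,421.40 = 2.8617.
%ΔEPS = DCL × %ΔSales = 2.8617 × +20.0% = +57.2%.

+57.2%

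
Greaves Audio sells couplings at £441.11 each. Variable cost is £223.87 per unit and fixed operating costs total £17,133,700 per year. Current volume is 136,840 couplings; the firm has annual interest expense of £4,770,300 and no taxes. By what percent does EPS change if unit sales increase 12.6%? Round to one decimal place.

+47.9%

At 136,840 units, contribution = 136,840 × £217.24 = £29,727,121.60.
EBIT = £29,727,121.60 − £17,133,700 = £12,593,421.60.
Interest = £4,770,300.00, so EBIT − I = £7,823,121.60.
Degree of combined leverage = contribution ÷ (EBIT − I) = £29,727,121.60 ÷ £7,823,121.60 = 3.7999.
EPS therefore changes by 3.7999 × (+12.6%) = +47.9%.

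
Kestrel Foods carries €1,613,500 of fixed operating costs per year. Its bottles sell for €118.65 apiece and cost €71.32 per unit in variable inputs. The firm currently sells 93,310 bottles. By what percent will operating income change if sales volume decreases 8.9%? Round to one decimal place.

-14.0%

Contribution at this volume is 93,310 × €47.33 = €4,416,362.30.
Operating income = contribution − fixed costs = €4,416,362.30 − €1,613,500 = €2,802,862.30.
DOL = contribution ÷ EBIT = €4,416,362.30 ÷ €2,802,862.30 = 1.5757.
Operating income changes by 1.5757 × -8.9% = -14.0%.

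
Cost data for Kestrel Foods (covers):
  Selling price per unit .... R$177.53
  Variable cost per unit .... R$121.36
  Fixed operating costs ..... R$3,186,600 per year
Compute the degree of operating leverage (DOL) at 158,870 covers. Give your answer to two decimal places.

1.56

Total contribution margin = 158,870 × R$56.17 = R$8,923,727.90.
Operating income = contribution − fixed costs = R$8,923,727.90 − R$3,186,600 = R$5,737,127.90.
So DOL = total CM / EBIT = R$8,923,727.90 / R$5,737,127.90 = 1.5554.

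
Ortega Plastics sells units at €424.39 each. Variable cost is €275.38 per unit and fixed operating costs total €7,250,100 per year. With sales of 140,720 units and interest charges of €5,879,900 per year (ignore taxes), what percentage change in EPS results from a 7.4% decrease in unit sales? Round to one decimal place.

-19.8%

Contribution at this volume is 140,720 × €149.01 = €20,968,687.20.
Subtracting fixed costs: EBIT = €20,968,687.20 − €7,250,100 = €13,718,587.20.
After interest of €5,879,900.00, pre-tax earnings = €7,838,687.20.
Degree of combined leverage = contribution ÷ (EBIT − I) = €20,968,687.20 ÷ €7,838,687.20 = 2.6750.
%ΔEPS = DCL × %ΔSales = 2.6750 × -7.4% = -19.8%.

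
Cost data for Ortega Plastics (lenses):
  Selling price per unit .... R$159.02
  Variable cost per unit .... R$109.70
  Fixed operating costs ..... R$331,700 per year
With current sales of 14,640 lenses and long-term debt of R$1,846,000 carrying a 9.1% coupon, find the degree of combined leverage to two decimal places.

Contribution at this volume is 14,640 × R$49.32 = R$722,044.80.
EBIT = R$722,044.80 − R$331,700 = R$390,344.80. Interest = R$167,986.00.
DOL = R$722,044.80 ÷ R$390,344.80 = 1.8498; DFL = R$390,344.80 ÷ R$222,358.80 = 1.7555.
Combined leverage = 1.8498 × 1.7555 = 3.2473.

3.25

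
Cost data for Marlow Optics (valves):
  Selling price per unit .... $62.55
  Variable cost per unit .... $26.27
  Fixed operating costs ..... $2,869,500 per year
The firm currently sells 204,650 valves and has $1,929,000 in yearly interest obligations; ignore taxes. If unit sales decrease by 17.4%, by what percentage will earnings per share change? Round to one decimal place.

Total contribution margin = 204,650 × $36.28 = $7,424,702.00.
Subtracting fixed costs: EBIT = $7,424,702.00 − $2,869,500 = $4,555,202.00.
After interest of $1,929,000.00, pre-tax earnings = $2,626,202.00.
Degree of combined leverage = contribution ÷ (EBIT − I) = $7,424,702.00 ÷ $2,626,202.00 = 2.8272.
EPS therefore changes by 2.8272 × (-17.4%) = -49.2%.

-49.2%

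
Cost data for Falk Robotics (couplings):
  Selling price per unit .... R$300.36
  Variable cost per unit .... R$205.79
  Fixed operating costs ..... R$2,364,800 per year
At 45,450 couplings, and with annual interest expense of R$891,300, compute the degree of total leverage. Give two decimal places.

4.12

At 45,450 units, contribution = 45,450 × R$94.57 = R$4,298,206.50.
Operating income = contribution − fixed costs = R$4,298,206.50 − R$2,364,800 = R$1,933,406.50. Interest = R$891,300.00.
DOL = R$4,298,206.50 ÷ R$1,933,406.50 = 2.2231; DFL = R$1,933,406.50 ÷ R$1,042,106.50 = 1.8553.
DCL = DOL × DFL = 2.2231 × 1.8553 = 4.1245.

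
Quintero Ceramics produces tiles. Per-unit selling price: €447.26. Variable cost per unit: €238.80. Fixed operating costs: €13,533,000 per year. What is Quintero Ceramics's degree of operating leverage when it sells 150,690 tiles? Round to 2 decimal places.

1.76

At 150,690 units, contribution = 150,690 × €208.46 = €31,412,837.40.
Operating income = contribution − fixed costs = €31,412,837.40 − €13,533,000 = €17,879,837.40.
DOL = contribution ÷ EBIT = €31,412,837.40 ÷ €17,879,837.40 = 1.7569.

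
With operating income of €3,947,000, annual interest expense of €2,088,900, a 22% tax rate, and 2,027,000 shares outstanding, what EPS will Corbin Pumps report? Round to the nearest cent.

€0.72

Pre-tax income = €3,947,000 − €2,088,900.00 = €1,858,100.00.
Net income = €1,858,100.00 × (1 − 0.22) = €1,449,318.00.
EPS = €1,449,318.00 ÷ 2,027,000 = €0.72.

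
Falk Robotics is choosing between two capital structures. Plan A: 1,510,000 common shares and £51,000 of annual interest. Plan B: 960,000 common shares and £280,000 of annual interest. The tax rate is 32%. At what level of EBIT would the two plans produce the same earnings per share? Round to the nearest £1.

£679,709

Set EPS_A = EPS_B: (EBIT − £51,000)(1 − 0.32) ÷ 1,510,000 = (EBIT − £280,000)(1 − 0.32) ÷ 960,000.
Cancelling (1 − t) and cross-multiplying: 960,000·(EBIT − 51,000) = 1,510,000·(EBIT − 280,000).
Solving, EBIT = (280,000·1,510,000 − 51,000·960,000) / (1,510,000 − 960,000) = 373,840,000,000 / 550,000 = 679,709.09.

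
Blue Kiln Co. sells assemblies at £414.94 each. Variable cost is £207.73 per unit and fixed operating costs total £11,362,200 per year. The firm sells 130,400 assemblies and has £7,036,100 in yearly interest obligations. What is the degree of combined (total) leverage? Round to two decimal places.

3.13

Total contribution margin = 130,400 × £207.21 = £27,020,184.00.
Operating income = contribution − fixed costs = £27,020,184.00 − £11,362,200 = £15,657,984.00. Interest = £7,036,100.00.
DOL = £27,020,184.00 ÷ £15,657,984.00 = 1.7256; DFL = £15,657,984.00 ÷ £8,621,884.00 = 1.8161.
Combined leverage = 1.7256 × 1.8161 = 3.1339.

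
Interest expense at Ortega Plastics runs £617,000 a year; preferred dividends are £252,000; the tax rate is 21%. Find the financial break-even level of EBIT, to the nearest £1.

Grossing the preferred dividend up to pre-tax terms: £252,000 / (1 − 0.21) = £318,987.34.
Financial break-even EBIT = interest + D_p ÷ (1 − t) = £617,000 + £318,987.34 = £935,987.34.

£935,987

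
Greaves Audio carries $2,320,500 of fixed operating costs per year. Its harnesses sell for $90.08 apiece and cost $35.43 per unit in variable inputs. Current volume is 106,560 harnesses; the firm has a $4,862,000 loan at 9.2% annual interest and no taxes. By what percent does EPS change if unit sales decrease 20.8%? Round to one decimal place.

-39.6%

At 106,560 units, contribution = 106,560 × $54.65 = $5,823,504.00.
EBIT = $5,823,504.00 − $2,320,500 = $3,503,004.00.
After interest of $447,304.00, pre-tax earnings = $3,055,700.00.
DCL = total CM / (EBIT − I) = $5,823,504.00 / $3,055,700.00 = 1.9058.
%ΔEPS = DCL × %ΔSales = 1.9058 × -20.8% = -39.6%.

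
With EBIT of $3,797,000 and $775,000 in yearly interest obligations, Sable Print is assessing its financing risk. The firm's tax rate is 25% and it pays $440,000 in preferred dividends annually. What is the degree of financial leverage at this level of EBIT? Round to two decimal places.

Annual interest charges come to $775,000.00.
Pre-tax preferred-dividend burden = $440,000 ÷ (1 − 0.25) = $586,666.67.
DFL = EBIT ÷ [EBIT − I − D_p/(1−t)] = $3,797,000 ÷ [$3,797,000 − $775,000.00 − $586,666.67] = $3,797,000 ÷ $2,435,333.33 = 1.5591.

1.56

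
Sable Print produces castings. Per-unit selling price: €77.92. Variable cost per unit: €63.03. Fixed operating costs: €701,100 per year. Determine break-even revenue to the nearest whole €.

€3,668,886

CM per unit = €77.92 − €63.03 = €14.89; CM ratio = €14.89 / €77.92 = 0.1911.
Break-even sales = FC ÷ CM ratio = €701,100 × €77.92 / €14.89 = €3,668,886.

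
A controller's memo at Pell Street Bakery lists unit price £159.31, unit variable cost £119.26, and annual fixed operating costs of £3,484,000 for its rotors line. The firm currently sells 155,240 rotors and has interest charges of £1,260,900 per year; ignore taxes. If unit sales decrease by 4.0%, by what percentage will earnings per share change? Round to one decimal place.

At 155,240 units, contribution = 155,240 × £40.05 = £6,217,362.00.
Operating income = contribution − fixed costs = £6,217,362.00 − £3,484,000 = £2,733,362.00.
After interest of £1,260,900.00, pre-tax earnings = £1,472,462.00.
Degree of combined leverage = contribution ÷ (EBIT − I) = £6,217,362.00 ÷ £1,472,462.00 = 4.2224.
%ΔEPS = DCL × %ΔSales = 4.2224 × -4.0% = -16.9%.

-16.9%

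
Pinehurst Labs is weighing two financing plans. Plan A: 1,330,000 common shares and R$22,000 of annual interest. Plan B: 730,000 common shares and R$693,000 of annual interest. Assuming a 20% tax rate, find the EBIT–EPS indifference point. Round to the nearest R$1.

R$1,509,383

At indifference, (EBIT − 22,000)(1 − t)/1,330,000 = (EBIT − 693,000)(1 − t)/730,000.
The (1 − t) factor cancels: (EBIT − 22,000) × 730,000 = (EBIT − 693,000) × 1,330,000.
EBIT × (1,330,000 − 730,000) = 693,000 × 1,330,000 − 22,000 × 730,000 = 905,630,000,000, so EBIT = 905,630,000,000 ÷ 600,000 = 1,509,383.33.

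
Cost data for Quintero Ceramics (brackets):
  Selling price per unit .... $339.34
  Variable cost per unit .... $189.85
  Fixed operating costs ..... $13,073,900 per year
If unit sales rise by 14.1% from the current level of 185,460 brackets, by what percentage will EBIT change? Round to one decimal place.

+26.7%

Contribution at this volume is 185,460 × $149.49 = $27,724,415.40.
Operating income = contribution − fixed costs = $27,724,415.40 − $13,073,900 = $14,650,515.40.
Degree of operating leverage = $27,724,415.40 / $14,650,515.40 = 1.8924.
%ΔEBIT = DOL × %ΔSales = 1.8924 × +14.1% = +26.7%.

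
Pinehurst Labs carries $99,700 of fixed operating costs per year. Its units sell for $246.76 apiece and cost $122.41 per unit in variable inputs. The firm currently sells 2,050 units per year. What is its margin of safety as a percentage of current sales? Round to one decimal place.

Contribution margin per unit = $246.76 − $122.41 = $124.35. Break-even units = $99,700 ÷ $124.35 = 801.77; break-even revenue = 801.77 × $246.76 = $197,844.57.
Actual sales revenue = 2,050 × $246.76 = $505,858.00.
Margin of safety = ($505,858.00 − $197,844.57) ÷ $505,858.00 = 60.9%.

60.9%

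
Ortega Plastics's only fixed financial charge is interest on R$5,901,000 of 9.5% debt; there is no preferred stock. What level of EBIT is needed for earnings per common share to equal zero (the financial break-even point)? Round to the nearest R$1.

Annual interest = 9.5% × R$5,901,000 = R$560,595.00.
Without preferred stock the financial break-even is simply EBIT = interest = R$560,595.00.

R$560,595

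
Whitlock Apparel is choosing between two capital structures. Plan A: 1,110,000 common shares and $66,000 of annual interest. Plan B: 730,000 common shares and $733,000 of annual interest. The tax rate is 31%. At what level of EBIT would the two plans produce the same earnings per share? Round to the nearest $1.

At indifference, (EBIT − 66,000)(1 − t)/1,110,000 = (EBIT − 733,000)(1 − t)/730,000.
Cancelling (1 − t) and cross-multiplying: 730,000·(EBIT − 66,000) = 1,110,000·(EBIT − 733,000).
EBIT × (1,110,000 − 730,000) = 733,000 × 1,110,000 − 66,000 × 730,000 = 765,450,000,000, so EBIT = 765,450,000,000 ÷ 380,000 = 2,014,342.11.

$2,014,342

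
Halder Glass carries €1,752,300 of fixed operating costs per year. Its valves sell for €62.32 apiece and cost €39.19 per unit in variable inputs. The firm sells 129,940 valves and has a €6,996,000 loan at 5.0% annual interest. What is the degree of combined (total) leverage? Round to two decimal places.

Contribution at this volume is 129,940 × €23.13 = €3,005,512.20.
Subtracting fixed costs: EBIT = €3,005,512.20 − €1,752,300 = €1,253,212.20. Interest = €349,800.00.
DOL = €3,005,512.20 ÷ €1,253,212.20 = 2.3982; DFL = €1,253,212.20 ÷ €903,412.20 = 1.3872.
Combined leverage = 2.3982 × 1.3872 = 3.3268.

3.33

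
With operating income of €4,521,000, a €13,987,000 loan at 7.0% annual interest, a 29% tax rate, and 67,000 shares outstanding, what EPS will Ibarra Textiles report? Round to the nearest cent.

€37.53

Interest = €979,090.00, so EBT = €4,521,000 − €979,090.00 = €3,541,910.00.
Net income = €3,541,910.00 × (1 − 0.29) = €2,514,756.10.
EPS = €2,514,756.10 ÷ 67,000 = €37.53.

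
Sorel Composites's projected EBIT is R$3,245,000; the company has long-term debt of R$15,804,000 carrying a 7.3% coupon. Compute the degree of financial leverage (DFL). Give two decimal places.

Annual interest charges come to R$1,153,692.00.
DFL = EBIT ÷ (EBIT − I) = R$3,245,000 ÷ (R$3,245,000 − R$1,153,692.00) = R$3,245,000 ÷ R$2,091,308.00 = 1.5517.

1.55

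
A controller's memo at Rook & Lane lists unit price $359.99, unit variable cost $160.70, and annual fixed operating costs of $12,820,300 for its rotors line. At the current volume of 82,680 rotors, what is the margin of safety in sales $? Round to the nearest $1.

Unit CM = price − variable cost = $359.99 − $160.70 = $199.29. Break-even units = $12,820,300 ÷ $199.29 = 64,329.87; break-even revenue = 64,329.87 × $359.99 = $23,158,110.28.
Actual sales revenue = 82,680 × $359.99 = $29,763,973.20.
Margin of safety = $29,763,973.20 − $23,158,110.28 = $6,605,863.

$6,605,863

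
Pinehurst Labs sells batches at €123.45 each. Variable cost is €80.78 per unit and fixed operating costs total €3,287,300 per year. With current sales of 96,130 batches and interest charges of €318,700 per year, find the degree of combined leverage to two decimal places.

Contribution at this volume is 96,130 × €42.67 = €4,101,867.10.
EBIT = €4,101,867.10 − €3,287,300 = €814,567.10. Interest = €318,700.00.
DOL = €4,101,867.10 ÷ €814,567.10 = 5.0356; DFL = €814,567.10 ÷ €495,867.10 = 1.6427.
DCL = DOL × DFL = 5.0356 × 1.6427 = 8.2720.

8.27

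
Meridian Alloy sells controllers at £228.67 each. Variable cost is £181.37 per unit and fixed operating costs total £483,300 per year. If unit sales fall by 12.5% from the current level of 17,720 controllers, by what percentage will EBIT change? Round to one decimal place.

-29.5%

Contribution at this volume is 17,720 × £47.30 = £838,156.00.
EBIT = £838,156.00 − £483,300 = £354,856.00.
Degree of operating leverage = £838,156.00 / £354,856.00 = 2.3620.
%ΔEBIT = DOL × %ΔSales = 2.3620 × -12.5% = -29.5%.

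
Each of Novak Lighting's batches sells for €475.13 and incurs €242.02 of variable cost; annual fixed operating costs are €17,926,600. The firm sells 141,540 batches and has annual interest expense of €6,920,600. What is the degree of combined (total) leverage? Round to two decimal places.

4.05

Contribution at this volume is 141,540 × €233.11 = €32,994,389.40.
Subtracting fixed costs: EBIT = €32,994,389.40 − €17,926,600 = €15,067,789.40. Interest = €6,920,600.00.
DOL = €32,994,389.40 ÷ €15,067,789.40 = 2.1897; DFL = €15,067,789.40 ÷ €8,147,189.40 = 1.8494.
DCL = DOL × DFL = 2.1897 × 1.8494 = 4.0496.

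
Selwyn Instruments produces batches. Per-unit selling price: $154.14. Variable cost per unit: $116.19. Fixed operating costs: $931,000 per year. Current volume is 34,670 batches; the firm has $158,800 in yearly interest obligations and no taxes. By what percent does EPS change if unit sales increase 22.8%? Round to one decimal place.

Total contribution margin = 34,670 × $37.95 = $1,315,726.50.
Operating income = contribution − fixed costs = $1,315,726.50 − $931,000 = $384,726.50.
After interest of $158,800.00, pre-tax earnings = $225,926.50.
Degree of combined leverage = contribution ÷ (EBIT − I) = $1,315,726.50 ÷ $225,926.50 = 5.8237.
%ΔEPS = DCL × %ΔSales = 5.8237 × +22.8% = +132.8%.

+132.8%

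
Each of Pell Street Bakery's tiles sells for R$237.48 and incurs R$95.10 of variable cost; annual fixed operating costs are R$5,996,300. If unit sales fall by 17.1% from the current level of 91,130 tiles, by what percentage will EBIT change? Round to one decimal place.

-31.8%

Total contribution margin = 91,130 × R$142.38 = R$12,975,089.40.
Subtracting fixed costs: EBIT = R$12,975,089.40 − R$5,996,300 = R$6,978,789.40.
So DOL = total CM / EBIT = R$12,975,089.40 / R$6,978,789.40 = 1.8592.
Operating income changes by 1.8592 × -17.1% = -31.8%.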